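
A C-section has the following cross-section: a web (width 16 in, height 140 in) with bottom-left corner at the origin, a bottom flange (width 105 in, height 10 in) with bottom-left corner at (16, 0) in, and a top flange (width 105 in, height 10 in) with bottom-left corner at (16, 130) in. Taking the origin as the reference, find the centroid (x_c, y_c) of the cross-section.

web: A = 16 × 140 = 2240.00, centroid at (8.00, 70.00).
bottom flange: A = 105 × 10 = 1050.00, centroid at (68.50, 5.00).
top flange: A = 105 × 10 = 1050.00, centroid at (68.50, 135.00).
ΣA = 4340.00 in², ΣAx_c = 161770.00 in³, ΣAy_c = 303800.00 in³.
x_c = 161770.00/4340.00 = 37.27 in; y_c = 303800.00/4340.00 = 70.00 in.

x_c = 37.27 in, y_c = 70.00 in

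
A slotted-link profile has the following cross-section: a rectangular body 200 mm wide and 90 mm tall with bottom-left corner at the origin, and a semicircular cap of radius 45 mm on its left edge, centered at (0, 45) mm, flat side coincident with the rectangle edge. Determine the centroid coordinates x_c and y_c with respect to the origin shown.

x_c = 82.11 mm, y_c = 45.00 mm

rectangular body: A = 200 × 90 = 18000.00, centroid at (100.00, 45.00).
semicircular end: A = ½π·45² = 3180.86, centroid at (-19.10, 45.00).
ΣA = 21180.86 mm², ΣAx_c = 1739250.00 mm³, ΣAy_c = 953138.82 mm³.
x_c = 1739250.00/21180.86 = 82.11 mm; y_c = 953138.82/21180.86 = 45.00 mm.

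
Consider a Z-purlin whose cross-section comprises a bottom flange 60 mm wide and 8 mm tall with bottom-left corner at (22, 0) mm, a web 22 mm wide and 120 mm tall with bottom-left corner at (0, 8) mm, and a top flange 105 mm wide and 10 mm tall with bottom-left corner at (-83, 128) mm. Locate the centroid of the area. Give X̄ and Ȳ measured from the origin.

X̄ = 5.27 mm, Ȳ = 77.00 mm

bottom flange: A = 60 × 8 = 480.00, centroid at (52.00, 4.00).
web: A = 22 × 120 = 2640.00, centroid at (11.00, 68.00).
top flange: A = 105 × 10 = 1050.00, centroid at (-30.50, 133.00).
ΣA = 4170.00 mm², ΣAX̄ = 21975.00 mm³, ΣAȲ = 321090.00 mm³.
X̄ = 21975.00/4170.00 = 5.27 mm; Ȳ = 321090.00/4170.00 = 77.00 mm.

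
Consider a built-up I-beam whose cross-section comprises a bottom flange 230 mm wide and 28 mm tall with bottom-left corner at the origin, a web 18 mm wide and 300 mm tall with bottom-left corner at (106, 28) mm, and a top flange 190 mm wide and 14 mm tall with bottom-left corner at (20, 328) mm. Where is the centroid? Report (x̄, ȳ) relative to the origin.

x̄ = 115.00 mm, ȳ = 133.96 mm

bottom flange: A = 230 × 28 = 6440.00, centroid at (115.00, 14.00).
web: A = 18 × 300 = 5400.00, centroid at (115.00, 178.00).
top flange: A = 190 × 14 = 2660.00, centroid at (115.00, 335.00).
ΣA = 14500.00 mm², ΣAx̄ = 1667500.00 mm³, ΣAȳ = 1942460.00 mm³.
x̄ = 1667500.00/14500.00 = 115.00 mm; ȳ = 1942460.00/14500.00 = 133.96 mm.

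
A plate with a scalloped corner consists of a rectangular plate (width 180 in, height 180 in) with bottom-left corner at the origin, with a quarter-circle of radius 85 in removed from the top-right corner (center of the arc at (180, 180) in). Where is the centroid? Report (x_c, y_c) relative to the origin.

plate: A = 180 × 180 = 32400.00, centroid at (90.00, 90.00).
removed quarter-circle: A = −¼π·85² = -5674.50, centroid at (143.92, 143.92).
ΣA = 26725.50 in², ΣAx_c = 2099298.02 in³, ΣAy_c = 2099298.02 in³.
x_c = 2099298.02/26725.50 = 78.55 in; y_c = 2099298.02/26725.50 = 78.55 in.

x_c = 78.55 in, y_c = 78.55 in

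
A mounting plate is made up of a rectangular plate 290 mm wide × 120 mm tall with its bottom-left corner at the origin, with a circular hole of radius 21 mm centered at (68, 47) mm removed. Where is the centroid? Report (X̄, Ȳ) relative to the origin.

plate: A = 290 × 120 = 34800.00, centroid at (145.00, 60.00).
hole: A = −π·21² = -1385.44, centroid at (68.00, 47.00).
ΣA = 33414.56 mm²
ΣAX̄ = (34800.00)(145.00) + (-1385.44)(68.00) = 4951789.92 mm³
ΣAȲ = (34800.00)(60.00) + (-1385.44)(47.00) = 2022884.21 mm³
X̄ = 4951789.92 / 33414.56 = 148.19 mm
Ȳ = 2022884.21 / 33414.56 = 60.54 mm

X̄ = 148.19 mm, Ȳ = 60.54 mm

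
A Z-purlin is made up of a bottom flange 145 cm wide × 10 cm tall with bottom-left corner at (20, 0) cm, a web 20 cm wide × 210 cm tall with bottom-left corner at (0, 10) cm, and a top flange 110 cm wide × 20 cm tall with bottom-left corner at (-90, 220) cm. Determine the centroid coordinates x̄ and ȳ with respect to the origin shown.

bottom flange: A = 145 × 10 = 1450.00, centroid at (92.50, 5.00).
web: A = 20 × 210 = 4200.00, centroid at (10.00, 115.00).
top flange: A = 110 × 20 = 2200.00, centroid at (-35.00, 230.00).
ΣA = 7850.00 cm²
ΣAx̄ = (1450.00)(92.50) + (4200.00)(10.00) + (2200.00)(-35.00) = 99125.00 cm³
ΣAȳ = (1450.00)(5.00) + (4200.00)(115.00) + (2200.00)(230.00) = 996250.00 cm³
x̄ = 99125.00 / 7850.00 = 12.63 cm
ȳ = 996250.00 / 7850.00 = 126.91 cm

x̄ = 12.63 cm, ȳ = 126.91 cm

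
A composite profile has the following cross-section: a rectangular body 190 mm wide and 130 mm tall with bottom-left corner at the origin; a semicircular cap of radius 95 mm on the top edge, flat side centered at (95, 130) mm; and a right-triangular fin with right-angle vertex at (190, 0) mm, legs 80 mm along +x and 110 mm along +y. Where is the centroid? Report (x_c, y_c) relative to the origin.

rectangular body: A = 190 × 130 = 24700.00, centroid at (95.00, 65.00).
semicircular top: A = ½π·95² = 14176.44, centroid at (95.00, 170.32).
triangular fin: A = ½·80·110 = 4400.00, centroid at (216.67, 36.67).
ΣA = 43276.44 mm², ΣAx_c = 4646594.83 mm³, ΣAy_c = 4181353.46 mm³.
x_c = 4646594.83/43276.44 = 107.37 mm; y_c = 4181353.46/43276.44 = 96.62 mm.

x_c = 107.37 mm, y_c = 96.62 mm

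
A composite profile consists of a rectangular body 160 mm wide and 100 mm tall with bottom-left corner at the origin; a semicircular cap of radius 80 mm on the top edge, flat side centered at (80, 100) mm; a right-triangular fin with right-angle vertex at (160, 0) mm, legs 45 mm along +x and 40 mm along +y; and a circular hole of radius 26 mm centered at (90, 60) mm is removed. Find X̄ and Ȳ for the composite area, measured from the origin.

X̄ = 82.59 mm, Ȳ = 81.81 mm

Part | A | x̄ᵢ | ȳᵢ | A·x̄ᵢ | A·ȳᵢ
rectangular body | 16000.00 | 80.00 | 50.00 | 1280000.00 | 800000.00
semicircular top | 10053.10 | 80.00 | 133.95 | 804247.72 | 1346642.98
triangular fin | 900.00 | 175.00 | 13.33 | 157500.00 | 12000.00
hole | -2123.72 | 90.00 | 60.00 | -191134.50 | -127423.00
Σ | 24829.38 |  |  | 2050613.22 | 2031219.98
X̄ = 2050613.22 / 24829.38 = 82.59 mm
Ȳ = 2031219.98 / 24829.38 = 81.81 mm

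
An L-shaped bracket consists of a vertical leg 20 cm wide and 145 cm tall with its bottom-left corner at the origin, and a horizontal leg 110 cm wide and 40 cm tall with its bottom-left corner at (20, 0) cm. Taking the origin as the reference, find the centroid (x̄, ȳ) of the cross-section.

Part | A | x̄ᵢ | ȳᵢ | A·x̄ᵢ | A·ȳᵢ
vertical leg | 2900.00 | 10.00 | 72.50 | 29000.00 | 210250.00
horizontal leg | 4400.00 | 75.00 | 20.00 | 330000.00 | 88000.00
Σ | 7300.00 |  |  | 359000.00 | 298250.00
x̄ = 359000.00 / 7300.00 = 49.18 cm
ȳ = 298250.00 / 7300.00 = 40.86 cm

x̄ = 49.18 cm, ȳ = 40.86 cm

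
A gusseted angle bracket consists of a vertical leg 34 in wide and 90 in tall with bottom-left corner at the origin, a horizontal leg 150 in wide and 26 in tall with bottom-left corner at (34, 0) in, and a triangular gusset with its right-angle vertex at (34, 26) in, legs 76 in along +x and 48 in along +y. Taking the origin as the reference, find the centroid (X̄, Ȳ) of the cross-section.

X̄ = 66.64 in, Ȳ = 30.17 in

vertical leg: A = 34 × 90 = 3060.00, centroid at (17.00, 45.00).
horizontal leg: A = 150 × 26 = 3900.00, centroid at (109.00, 13.00).
gusset: A = ½·76·48 = 1824.00, centroid at (59.33, 42.00).
ΣA = 8784.00 in², ΣAX̄ = 585344.00 in³, ΣAȲ = 265008.00 in³.
X̄ = 585344.00/8784.00 = 66.64 in; Ȳ = 265008.00/8784.00 = 30.17 in.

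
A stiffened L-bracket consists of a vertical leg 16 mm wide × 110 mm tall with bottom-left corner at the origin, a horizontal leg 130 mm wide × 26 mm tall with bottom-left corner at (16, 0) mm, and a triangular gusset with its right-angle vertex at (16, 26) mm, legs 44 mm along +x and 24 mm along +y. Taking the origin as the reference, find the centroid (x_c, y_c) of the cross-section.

Part | A | x̄ᵢ | ȳᵢ | A·x̄ᵢ | A·ȳᵢ
vertical leg | 1760.00 | 8.00 | 55.00 | 14080.00 | 96800.00
horizontal leg | 3380.00 | 81.00 | 13.00 | 273780.00 | 43940.00
gusset | 528.00 | 30.67 | 34.00 | 16192.00 | 17952.00
Σ | 5668.00 |  |  | 304052.00 | 158692.00
x_c = 304052.00 / 5668.00 = 53.64 mm
y_c = 158692.00 / 5668.00 = 28.00 mm

x_c = 53.64 mm, y_c = 28.00 mm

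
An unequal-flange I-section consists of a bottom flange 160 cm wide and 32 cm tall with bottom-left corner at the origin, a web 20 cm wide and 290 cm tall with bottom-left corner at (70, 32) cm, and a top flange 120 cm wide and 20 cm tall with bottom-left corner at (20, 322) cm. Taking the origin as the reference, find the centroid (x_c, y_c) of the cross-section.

x_c = 80.00 cm, y_c = 143.04 cm

bottom flange: A = 160 × 32 = 5120.00, centroid at (80.00, 16.00).
web: A = 20 × 290 = 5800.00, centroid at (80.00, 177.00).
top flange: A = 120 × 20 = 2400.00, centroid at (80.00, 332.00).
ΣA = 13320.00 cm²
ΣAx_c = (5120.00)(80.00) + (5800.00)(80.00) + (2400.00)(80.00) = 1065600.00 cm³
ΣAy_c = (5120.00)(16.00) + (5800.00)(177.00) + (2400.00)(332.00) = 1905320.00 cm³
x_c = 1065600.00 / 13320.00 = 80.00 cm
y_c = 1905320.00 / 13320.00 = 143.04 cm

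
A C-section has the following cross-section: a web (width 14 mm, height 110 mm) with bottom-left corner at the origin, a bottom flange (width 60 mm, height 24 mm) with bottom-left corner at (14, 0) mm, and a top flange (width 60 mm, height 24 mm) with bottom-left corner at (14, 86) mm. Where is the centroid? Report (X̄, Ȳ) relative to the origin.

X̄ = 31.11 mm, Ȳ = 55.00 mm

web: A = 14 × 110 = 1540.00, centroid at (7.00, 55.00).
bottom flange: A = 60 × 24 = 1440.00, centroid at (44.00, 12.00).
top flange: A = 60 × 24 = 1440.00, centroid at (44.00, 98.00).
ΣA = 4420.00 mm²
ΣAX̄ = (1540.00)(7.00) + (1440.00)(44.00) + (1440.00)(44.00) = 137500.00 mm³
ΣAȲ = (1540.00)(55.00) + (1440.00)(12.00) + (1440.00)(98.00) = 243100.00 mm³
X̄ = 137500.00 / 4420.00 = 31.11 mm
Ȳ = 243100.00 / 4420.00 = 55.00 mm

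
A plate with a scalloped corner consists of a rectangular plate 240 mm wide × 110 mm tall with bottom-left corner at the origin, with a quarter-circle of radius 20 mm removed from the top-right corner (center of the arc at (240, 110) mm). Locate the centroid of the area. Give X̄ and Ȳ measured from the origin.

X̄ = 118.66 mm, Ȳ = 54.44 mm

Part | A | x̄ᵢ | ȳᵢ | A·x̄ᵢ | A·ȳᵢ
plate | 26400.00 | 120.00 | 55.00 | 3168000.00 | 1452000.00
removed quarter-circle | -314.16 | 231.51 | 101.51 | -72731.56 | -31890.85
Σ | 26085.84 |  |  | 3095268.44 | 1420109.15
X̄ = 3095268.44 / 26085.84 = 118.66 mm
Ȳ = 1420109.15 / 26085.84 = 54.44 mm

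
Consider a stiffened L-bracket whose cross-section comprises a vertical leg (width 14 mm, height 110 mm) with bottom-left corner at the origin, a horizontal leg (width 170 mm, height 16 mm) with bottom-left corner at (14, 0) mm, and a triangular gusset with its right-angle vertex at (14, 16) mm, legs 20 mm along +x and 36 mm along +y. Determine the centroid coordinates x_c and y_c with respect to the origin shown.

vertical leg: A = 14 × 110 = 1540.00, centroid at (7.00, 55.00).
horizontal leg: A = 170 × 16 = 2720.00, centroid at (99.00, 8.00).
gusset: A = ½·20·36 = 360.00, centroid at (20.67, 28.00).
ΣA = 4620.00 mm², ΣAx_c = 287500.00 mm³, ΣAy_c = 116540.00 mm³.
x_c = 287500.00/4620.00 = 62.23 mm; y_c = 116540.00/4620.00 = 25.23 mm.

x_c = 62.23 mm, y_c = 25.23 mm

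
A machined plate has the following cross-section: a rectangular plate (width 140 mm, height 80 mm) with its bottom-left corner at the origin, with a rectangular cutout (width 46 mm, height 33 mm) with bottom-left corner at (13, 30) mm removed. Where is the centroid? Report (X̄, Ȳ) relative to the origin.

plate: A = 140 × 80 = 11200.00, centroid at (70.00, 40.00).
hole: A = −(46 × 33) = -1518.00, centroid at (36.00, 46.50).
ΣA = 9682.00 mm²
ΣAX̄ = (11200.00)(70.00) + (-1518.00)(36.00) = 729352.00 mm³
ΣAȲ = (11200.00)(40.00) + (-1518.00)(46.50) = 377413.00 mm³
X̄ = 729352.00 / 9682.00 = 75.33 mm
Ȳ = 377413.00 / 9682.00 = 38.98 mm

X̄ = 75.33 mm, Ȳ = 38.98 mm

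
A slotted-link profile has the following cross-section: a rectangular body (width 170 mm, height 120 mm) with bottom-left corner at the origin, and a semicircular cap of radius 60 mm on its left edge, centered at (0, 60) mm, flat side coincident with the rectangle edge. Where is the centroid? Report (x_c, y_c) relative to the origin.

rectangular body: A = 170 × 120 = 20400.00, centroid at (85.00, 60.00).
semicircular end: A = ½π·60² = 5654.87, centroid at (-25.46, 60.00).
ΣA = 26054.87 mm², ΣAx_c = 1590000.00 mm³, ΣAy_c = 1563292.01 mm³.
x_c = 1590000.00/26054.87 = 61.03 mm; y_c = 1563292.01/26054.87 = 60.00 mm.

x_c = 61.03 mm, y_c = 60.00 mm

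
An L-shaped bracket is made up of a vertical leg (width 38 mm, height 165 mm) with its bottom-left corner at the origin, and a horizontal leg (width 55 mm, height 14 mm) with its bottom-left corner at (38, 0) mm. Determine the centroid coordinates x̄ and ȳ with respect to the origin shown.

x̄ = 24.09 mm, ȳ = 74.24 mm

Part | A | x̄ᵢ | ȳᵢ | A·x̄ᵢ | A·ȳᵢ
vertical leg | 6270.00 | 19.00 | 82.50 | 119130.00 | 517275.00
horizontal leg | 770.00 | 65.50 | 7.00 | 50435.00 | 5390.00
Σ | 7040.00 |  |  | 169565.00 | 522665.00
x̄ = 169565.00 / 7040.00 = 24.09 mm
ȳ = 522665.00 / 7040.00 = 74.24 mm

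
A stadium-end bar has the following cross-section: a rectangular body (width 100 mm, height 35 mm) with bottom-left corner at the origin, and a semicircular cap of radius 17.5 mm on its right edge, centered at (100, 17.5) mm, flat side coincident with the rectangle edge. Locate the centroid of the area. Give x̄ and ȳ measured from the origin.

Part | A | x̄ᵢ | ȳᵢ | A·x̄ᵢ | A·ȳᵢ
rectangular body | 3500.00 | 50.00 | 17.50 | 175000.00 | 61250.00
semicircular end | 481.06 | 107.43 | 17.50 | 51678.55 | 8418.49
Σ | 3981.06 |  |  | 226678.55 | 69668.49
x̄ = 226678.55 / 3981.06 = 56.94 mm
ȳ = 69668.49 / 3981.06 = 17.50 mm

x̄ = 56.94 mm, ȳ = 17.50 mm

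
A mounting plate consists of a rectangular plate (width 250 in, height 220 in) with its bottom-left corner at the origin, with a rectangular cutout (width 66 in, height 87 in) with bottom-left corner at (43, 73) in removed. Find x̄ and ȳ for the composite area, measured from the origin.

Part | A | x̄ᵢ | ȳᵢ | A·x̄ᵢ | A·ȳᵢ
plate | 55000.00 | 125.00 | 110.00 | 6875000.00 | 6050000.00
hole | -5742.00 | 76.00 | 116.50 | -436392.00 | -668943.00
Σ | 49258.00 |  |  | 6438608.00 | 5381057.00
x̄ = 6438608.00 / 49258.00 = 130.71 in
ȳ = 5381057.00 / 49258.00 = 109.24 in

x̄ = 130.71 in, ȳ = 109.24 in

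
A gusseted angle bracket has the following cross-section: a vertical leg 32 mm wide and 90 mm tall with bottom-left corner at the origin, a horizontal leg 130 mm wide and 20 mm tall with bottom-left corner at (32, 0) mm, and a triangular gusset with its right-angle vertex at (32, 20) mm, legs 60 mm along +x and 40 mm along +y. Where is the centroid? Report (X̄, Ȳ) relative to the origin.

vertical leg: A = 32 × 90 = 2880.00, centroid at (16.00, 45.00).
horizontal leg: A = 130 × 20 = 2600.00, centroid at (97.00, 10.00).
gusset: A = ½·60·40 = 1200.00, centroid at (52.00, 33.33).
ΣA = 6680.00 mm², ΣAX̄ = 360680.00 mm³, ΣAȲ = 195600.00 mm³.
X̄ = 360680.00/6680.00 = 53.99 mm; Ȳ = 195600.00/6680.00 = 29.28 mm.

X̄ = 53.99 mm, Ȳ = 29.28 mm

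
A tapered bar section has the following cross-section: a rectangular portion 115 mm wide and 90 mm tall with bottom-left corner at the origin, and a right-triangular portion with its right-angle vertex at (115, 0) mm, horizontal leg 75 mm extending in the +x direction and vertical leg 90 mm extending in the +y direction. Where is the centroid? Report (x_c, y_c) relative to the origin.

x_c = 77.79 mm, y_c = 41.31 mm

Part | A | x̄ᵢ | ȳᵢ | A·x̄ᵢ | A·ȳᵢ
rectangular portion | 10350.00 | 57.50 | 45.00 | 595125.00 | 465750.00
triangular portion | 3375.00 | 140.00 | 30.00 | 472500.00 | 101250.00
Σ | 13725.00 |  |  | 1067625.00 | 567000.00
x_c = 1067625.00 / 13725.00 = 77.79 mm
y_c = 567000.00 / 13725.00 = 41.31 mm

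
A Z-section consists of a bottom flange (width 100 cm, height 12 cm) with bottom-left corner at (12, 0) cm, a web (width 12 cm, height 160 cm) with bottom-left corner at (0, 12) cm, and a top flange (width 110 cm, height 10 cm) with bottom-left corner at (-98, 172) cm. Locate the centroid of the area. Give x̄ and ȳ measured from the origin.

bottom flange: A = 100 × 12 = 1200.00, centroid at (62.00, 6.00).
web: A = 12 × 160 = 1920.00, centroid at (6.00, 92.00).
top flange: A = 110 × 10 = 1100.00, centroid at (-43.00, 177.00).
ΣA = 4220.00 cm²
ΣAx̄ = (1200.00)(62.00) + (1920.00)(6.00) + (1100.00)(-43.00) = 38620.00 cm³
ΣAȳ = (1200.00)(6.00) + (1920.00)(92.00) + (1100.00)(177.00) = 378540.00 cm³
x̄ = 38620.00 / 4220.00 = 9.15 cm
ȳ = 378540.00 / 4220.00 = 89.70 cm

x̄ = 9.15 cm, ȳ = 89.70 cm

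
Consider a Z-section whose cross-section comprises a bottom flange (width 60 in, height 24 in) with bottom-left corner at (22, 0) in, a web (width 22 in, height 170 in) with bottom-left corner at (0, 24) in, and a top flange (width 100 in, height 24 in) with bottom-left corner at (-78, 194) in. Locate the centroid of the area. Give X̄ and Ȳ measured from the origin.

Part | A | x̄ᵢ | ȳᵢ | A·x̄ᵢ | A·ȳᵢ
bottom flange | 1440.00 | 52.00 | 12.00 | 74880.00 | 17280.00
web | 3740.00 | 11.00 | 109.00 | 41140.00 | 407660.00
top flange | 2400.00 | -28.00 | 206.00 | -67200.00 | 494400.00
Σ | 7580.00 |  |  | 48820.00 | 919340.00
X̄ = 48820.00 / 7580.00 = 6.44 in
Ȳ = 919340.00 / 7580.00 = 121.28 in

X̄ = 6.44 in, Ȳ = 121.28 in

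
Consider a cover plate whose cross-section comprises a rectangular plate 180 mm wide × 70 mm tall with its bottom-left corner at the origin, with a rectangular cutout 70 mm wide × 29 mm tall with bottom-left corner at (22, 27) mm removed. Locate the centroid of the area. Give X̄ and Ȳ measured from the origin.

Part | A | x̄ᵢ | ȳᵢ | A·x̄ᵢ | A·ȳᵢ
plate | 12600.00 | 90.00 | 35.00 | 1134000.00 | 441000.00
hole | -2030.00 | 57.00 | 41.50 | -115710.00 | -84245.00
Σ | 10570.00 |  |  | 1018290.00 | 356755.00
X̄ = 1018290.00 / 10570.00 = 96.34 mm
Ȳ = 356755.00 / 10570.00 = 33.75 mm

X̄ = 96.34 mm, Ȳ = 33.75 mm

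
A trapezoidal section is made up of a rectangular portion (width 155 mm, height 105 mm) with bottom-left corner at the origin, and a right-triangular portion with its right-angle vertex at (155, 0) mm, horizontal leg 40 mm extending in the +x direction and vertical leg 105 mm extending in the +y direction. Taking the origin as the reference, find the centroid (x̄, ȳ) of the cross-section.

Part | A | x̄ᵢ | ȳᵢ | A·x̄ᵢ | A·ȳᵢ
rectangular portion | 16275.00 | 77.50 | 52.50 | 1261312.50 | 854437.50
triangular portion | 2100.00 | 168.33 | 35.00 | 353500.00 | 73500.00
Σ | 18375.00 |  |  | 1614812.50 | 927937.50
x̄ = 1614812.50 / 18375.00 = 87.88 mm
ȳ = 927937.50 / 18375.00 = 50.50 mm

x̄ = 87.88 mm, ȳ = 50.50 mm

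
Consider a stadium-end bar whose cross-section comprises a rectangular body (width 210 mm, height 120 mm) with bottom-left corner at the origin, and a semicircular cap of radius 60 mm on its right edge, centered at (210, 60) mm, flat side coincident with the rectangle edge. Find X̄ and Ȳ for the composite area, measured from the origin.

rectangular body: A = 210 × 120 = 25200.00, centroid at (105.00, 60.00).
semicircular end: A = ½π·60² = 5654.87, centroid at (235.46, 60.00).
ΣA = 30854.87 mm², ΣAX̄ = 3977522.02 mm³, ΣAȲ = 1851292.01 mm³.
X̄ = 3977522.02/30854.87 = 128.91 mm; Ȳ = 1851292.01/30854.87 = 60.00 mm.

X̄ = 128.91 mm, Ȳ = 60.00 mm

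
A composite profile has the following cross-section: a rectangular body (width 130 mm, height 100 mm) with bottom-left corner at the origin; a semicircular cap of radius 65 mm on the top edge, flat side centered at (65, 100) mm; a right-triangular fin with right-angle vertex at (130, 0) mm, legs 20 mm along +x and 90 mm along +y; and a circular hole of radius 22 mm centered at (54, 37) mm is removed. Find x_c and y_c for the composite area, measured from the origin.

x_c = 69.27 mm, y_c = 77.17 mm

rectangular body: A = 130 × 100 = 13000.00, centroid at (65.00, 50.00).
semicircular top: A = ½π·65² = 6636.61, centroid at (65.00, 127.59).
triangular fin: A = ½·20·90 = 900.00, centroid at (136.67, 30.00).
hole: A = −π·22² = -1520.53, centroid at (54.00, 37.00).
ΣA = 19016.08 mm²
ΣAx_c = (13000.00)(65.00) + (6636.61)(65.00) + (900.00)(136.67) + (-1520.53)(54.00) = 1317271.28 mm³
ΣAy_c = (13000.00)(50.00) + (6636.61)(127.59) + (900.00)(30.00) + (-1520.53)(37.00) = 1467485.14 mm³
x_c = 1317271.28 / 19016.08 = 69.27 mm
y_c = 1467485.14 / 19016.08 = 77.17 mm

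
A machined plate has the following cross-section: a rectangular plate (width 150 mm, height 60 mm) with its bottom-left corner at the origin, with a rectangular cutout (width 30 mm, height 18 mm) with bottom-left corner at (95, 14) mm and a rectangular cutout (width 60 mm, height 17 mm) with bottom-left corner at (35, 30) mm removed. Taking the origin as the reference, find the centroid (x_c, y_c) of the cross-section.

x_c = 73.83 mm, y_c = 29.34 mm

plate: A = 150 × 60 = 9000.00, centroid at (75.00, 30.00).
hole 1: A = −(30 × 18) = -540.00, centroid at (110.00, 23.00).
hole 2: A = −(60 × 17) = -1020.00, centroid at (65.00, 38.50).
ΣA = 7440.00 mm²
ΣAx_c = (9000.00)(75.00) + (-540.00)(110.00) + (-1020.00)(65.00) = 549300.00 mm³
ΣAy_c = (9000.00)(30.00) + (-540.00)(23.00) + (-1020.00)(38.50) = 218310.00 mm³
x_c = 549300.00 / 7440.00 = 73.83 mm
y_c = 218310.00 / 7440.00 = 29.34 mm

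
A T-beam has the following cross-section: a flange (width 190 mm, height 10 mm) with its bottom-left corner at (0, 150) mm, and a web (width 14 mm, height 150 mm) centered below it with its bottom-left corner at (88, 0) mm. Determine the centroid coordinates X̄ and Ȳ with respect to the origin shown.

X̄ = 95.00 mm, Ȳ = 113.00 mm

Part | A | x̄ᵢ | ȳᵢ | A·x̄ᵢ | A·ȳᵢ
web | 2100.00 | 95.00 | 75.00 | 199500.00 | 157500.00
flange | 1900.00 | 95.00 | 155.00 | 180500.00 | 294500.00
Σ | 4000.00 |  |  | 380000.00 | 452000.00
X̄ = 380000.00 / 4000.00 = 95.00 mm
Ȳ = 452000.00 / 4000.00 = 113.00 mm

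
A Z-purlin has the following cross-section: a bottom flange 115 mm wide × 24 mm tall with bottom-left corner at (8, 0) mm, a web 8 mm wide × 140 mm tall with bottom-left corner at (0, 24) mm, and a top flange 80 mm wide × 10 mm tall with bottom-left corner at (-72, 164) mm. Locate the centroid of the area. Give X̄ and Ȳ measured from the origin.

X̄ = 34.12 mm, Ȳ = 58.46 mm

bottom flange: A = 115 × 24 = 2760.00, centroid at (65.50, 12.00).
web: A = 8 × 140 = 1120.00, centroid at (4.00, 94.00).
top flange: A = 80 × 10 = 800.00, centroid at (-32.00, 169.00).
ΣA = 4680.00 mm²
ΣAX̄ = (2760.00)(65.50) + (1120.00)(4.00) + (800.00)(-32.00) = 159660.00 mm³
ΣAȲ = (2760.00)(12.00) + (1120.00)(94.00) + (800.00)(169.00) = 273600.00 mm³
X̄ = 159660.00 / 4680.00 = 34.12 mm
Ȳ = 273600.00 / 4680.00 = 58.46 mm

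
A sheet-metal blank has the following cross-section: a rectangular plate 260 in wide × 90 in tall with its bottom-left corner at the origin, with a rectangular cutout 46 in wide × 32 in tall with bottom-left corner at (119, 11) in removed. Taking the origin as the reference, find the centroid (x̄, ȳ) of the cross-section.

x̄ = 129.19 in, ȳ = 46.21 in

plate: A = 260 × 90 = 23400.00, centroid at (130.00, 45.00).
hole: A = −(46 × 32) = -1472.00, centroid at (142.00, 27.00).
ΣA = 21928.00 in², ΣAx̄ = 2832976.00 in³, ΣAȳ = 1013256.00 in³.
x̄ = 2832976.00/21928.00 = 129.19 in; ȳ = 1013256.00/21928.00 = 46.21 in.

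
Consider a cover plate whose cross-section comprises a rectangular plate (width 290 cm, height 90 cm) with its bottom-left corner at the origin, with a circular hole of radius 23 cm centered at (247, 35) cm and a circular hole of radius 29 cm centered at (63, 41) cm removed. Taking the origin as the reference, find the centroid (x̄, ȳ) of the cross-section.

x̄ = 147.16 cm, ȳ = 46.25 cm

Part | A | x̄ᵢ | ȳᵢ | A·x̄ᵢ | A·ȳᵢ
plate | 26100.00 | 145.00 | 45.00 | 3784500.00 | 1174500.00
hole 1 | -1661.90 | 247.00 | 35.00 | -410489.92 | -58166.59
hole 2 | -2642.08 | 63.00 | 41.00 | -166451.00 | -108325.26
Σ | 21796.02 |  |  | 3207559.08 | 1008008.16
x̄ = 3207559.08 / 21796.02 = 147.16 cm
ȳ = 1008008.16 / 21796.02 = 46.25 cm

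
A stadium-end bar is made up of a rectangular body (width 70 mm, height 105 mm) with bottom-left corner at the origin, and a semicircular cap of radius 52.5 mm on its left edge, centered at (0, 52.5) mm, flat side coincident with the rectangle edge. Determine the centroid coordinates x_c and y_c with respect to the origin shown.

Part | A | x̄ᵢ | ȳᵢ | A·x̄ᵢ | A·ȳᵢ
rectangular body | 7350.00 | 35.00 | 52.50 | 257250.00 | 385875.00
semicircular end | 4329.51 | -22.28 | 52.50 | -96468.75 | 227299.14
Σ | 11679.51 |  |  | 160781.25 | 613174.14
x_c = 160781.25 / 11679.51 = 13.77 mm
y_c = 613174.14 / 11679.51 = 52.50 mm

x_c = 13.77 mm, y_c = 52.50 mm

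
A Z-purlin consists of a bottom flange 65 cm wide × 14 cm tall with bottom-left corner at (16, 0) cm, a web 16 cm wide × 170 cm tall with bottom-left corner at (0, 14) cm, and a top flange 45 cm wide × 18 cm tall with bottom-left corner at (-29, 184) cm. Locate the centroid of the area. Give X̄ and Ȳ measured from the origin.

bottom flange: A = 65 × 14 = 910.00, centroid at (48.50, 7.00).
web: A = 16 × 170 = 2720.00, centroid at (8.00, 99.00).
top flange: A = 45 × 18 = 810.00, centroid at (-6.50, 193.00).
ΣA = 4440.00 cm², ΣAX̄ = 60630.00 cm³, ΣAȲ = 431980.00 cm³.
X̄ = 60630.00/4440.00 = 13.66 cm; Ȳ = 431980.00/4440.00 = 97.29 cm.

X̄ = 13.66 cm, Ȳ = 97.29 cm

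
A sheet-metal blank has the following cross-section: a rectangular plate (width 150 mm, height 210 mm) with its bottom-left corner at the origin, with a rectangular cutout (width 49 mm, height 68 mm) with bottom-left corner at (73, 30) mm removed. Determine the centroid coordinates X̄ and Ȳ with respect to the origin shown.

plate: A = 150 × 210 = 31500.00, centroid at (75.00, 105.00).
hole: A = −(49 × 68) = -3332.00, centroid at (97.50, 64.00).
ΣA = 28168.00 mm², ΣAX̄ = 2037630.00 mm³, ΣAȲ = 3094252.00 mm³.
X̄ = 2037630.00/28168.00 = 72.34 mm; Ȳ = 3094252.00/28168.00 = 109.85 mm.

X̄ = 72.34 mm, Ȳ = 109.85 mm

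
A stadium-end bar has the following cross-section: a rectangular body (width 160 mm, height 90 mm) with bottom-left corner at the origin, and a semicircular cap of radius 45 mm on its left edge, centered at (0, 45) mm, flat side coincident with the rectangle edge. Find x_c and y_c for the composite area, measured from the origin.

rectangular body: A = 160 × 90 = 14400.00, centroid at (80.00, 45.00).
semicircular end: A = ½π·45² = 3180.86, centroid at (-19.10, 45.00).
ΣA = 17580.86 mm²
ΣAx_c = (14400.00)(80.00) + (3180.86)(-19.10) = 1091250.00 mm³
ΣAy_c = (14400.00)(45.00) + (3180.86)(45.00) = 791138.82 mm³
x_c = 1091250.00 / 17580.86 = 62.07 mm
y_c = 791138.82 / 17580.86 = 45.00 mm

x_c = 62.07 mm, y_c = 45.00 mm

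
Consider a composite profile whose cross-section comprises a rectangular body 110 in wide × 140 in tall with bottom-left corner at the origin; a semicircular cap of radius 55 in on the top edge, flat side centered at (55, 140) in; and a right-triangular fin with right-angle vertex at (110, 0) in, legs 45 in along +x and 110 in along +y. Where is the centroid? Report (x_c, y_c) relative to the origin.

rectangular body: A = 110 × 140 = 15400.00, centroid at (55.00, 70.00).
semicircular top: A = ½π·55² = 4751.66, centroid at (55.00, 163.34).
triangular fin: A = ½·45·110 = 2475.00, centroid at (125.00, 36.67).
ΣA = 22626.66 in², ΣAx_c = 1417716.24 in³, ΣAy_c = 1944898.91 in³.
x_c = 1417716.24/22626.66 = 62.66 in; y_c = 1944898.91/22626.66 = 85.96 in.

x_c = 62.66 in, y_c = 85.96 in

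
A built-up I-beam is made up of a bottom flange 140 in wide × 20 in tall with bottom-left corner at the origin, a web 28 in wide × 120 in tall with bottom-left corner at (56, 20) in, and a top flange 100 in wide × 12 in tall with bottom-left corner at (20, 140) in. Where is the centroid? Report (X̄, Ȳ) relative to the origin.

Part | A | x̄ᵢ | ȳᵢ | A·x̄ᵢ | A·ȳᵢ
bottom flange | 2800.00 | 70.00 | 10.00 | 196000.00 | 28000.00
web | 3360.00 | 70.00 | 80.00 | 235200.00 | 268800.00
top flange | 1200.00 | 70.00 | 146.00 | 84000.00 | 175200.00
Σ | 7360.00 |  |  | 515200.00 | 472000.00
X̄ = 515200.00 / 7360.00 = 70.00 in
Ȳ = 472000.00 / 7360.00 = 64.13 in

X̄ = 70.00 in, Ȳ = 64.13 in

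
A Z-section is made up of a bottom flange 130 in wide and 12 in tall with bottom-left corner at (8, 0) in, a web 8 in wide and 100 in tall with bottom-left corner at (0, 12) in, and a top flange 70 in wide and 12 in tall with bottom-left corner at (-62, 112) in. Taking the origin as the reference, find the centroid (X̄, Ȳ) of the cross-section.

bottom flange: A = 130 × 12 = 1560.00, centroid at (73.00, 6.00).
web: A = 8 × 100 = 800.00, centroid at (4.00, 62.00).
top flange: A = 70 × 12 = 840.00, centroid at (-27.00, 118.00).
ΣA = 3200.00 in²
ΣAX̄ = (1560.00)(73.00) + (800.00)(4.00) + (840.00)(-27.00) = 94400.00 in³
ΣAȲ = (1560.00)(6.00) + (800.00)(62.00) + (840.00)(118.00) = 158080.00 in³
X̄ = 94400.00 / 3200.00 = 29.50 in
Ȳ = 158080.00 / 3200.00 = 49.40 in

X̄ = 29.50 in, Ȳ = 49.40 in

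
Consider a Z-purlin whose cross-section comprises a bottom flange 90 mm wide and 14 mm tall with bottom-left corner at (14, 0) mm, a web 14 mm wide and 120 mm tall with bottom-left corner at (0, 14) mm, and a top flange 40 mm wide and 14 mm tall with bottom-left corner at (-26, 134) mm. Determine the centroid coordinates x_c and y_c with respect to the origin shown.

Part | A | x̄ᵢ | ȳᵢ | A·x̄ᵢ | A·ȳᵢ
bottom flange | 1260.00 | 59.00 | 7.00 | 74340.00 | 8820.00
web | 1680.00 | 7.00 | 74.00 | 11760.00 | 124320.00
top flange | 560.00 | -6.00 | 141.00 | -3360.00 | 78960.00
Σ | 3500.00 |  |  | 82740.00 | 212100.00
x_c = 82740.00 / 3500.00 = 23.64 mm
y_c = 212100.00 / 3500.00 = 60.60 mm

x_c = 23.64 mm, y_c = 60.60 mm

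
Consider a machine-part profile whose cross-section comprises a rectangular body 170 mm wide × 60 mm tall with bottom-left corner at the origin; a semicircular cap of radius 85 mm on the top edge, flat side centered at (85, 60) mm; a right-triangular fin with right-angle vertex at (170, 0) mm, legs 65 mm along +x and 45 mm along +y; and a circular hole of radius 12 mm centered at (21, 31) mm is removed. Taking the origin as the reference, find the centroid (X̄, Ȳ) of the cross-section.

X̄ = 93.20 mm, Ȳ = 62.25 mm

rectangular body: A = 170 × 60 = 10200.00, centroid at (85.00, 30.00).
semicircular top: A = ½π·85² = 11349.00, centroid at (85.00, 96.08).
triangular fin: A = ½·65·45 = 1462.50, centroid at (191.67, 15.00).
hole: A = −π·12² = -452.39, centroid at (21.00, 31.00).
ΣA = 22559.11 mm²
ΣAX̄ = (10200.00)(85.00) + (11349.00)(85.00) + (1462.50)(191.67) + (-452.39)(21.00) = 2102477.62 mm³
ΣAȲ = (10200.00)(30.00) + (11349.00)(96.08) + (1462.50)(15.00) + (-452.39)(31.00) = 1404270.30 mm³
X̄ = 2102477.62 / 22559.11 = 93.20 mm
Ȳ = 1404270.30 / 22559.11 = 62.25 mm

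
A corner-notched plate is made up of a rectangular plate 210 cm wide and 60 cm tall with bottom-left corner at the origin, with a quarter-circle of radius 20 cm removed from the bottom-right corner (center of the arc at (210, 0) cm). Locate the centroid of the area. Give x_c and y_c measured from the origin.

plate: A = 210 × 60 = 12600.00, centroid at (105.00, 30.00).
removed quarter-circle: A = −¼π·20² = -314.16, centroid at (201.51, 8.49).
ΣA = 12285.84 cm², ΣAx_c = 1259693.22 cm³, ΣAy_c = 375333.33 cm³.
x_c = 1259693.22/12285.84 = 102.53 cm; y_c = 375333.33/12285.84 = 30.55 cm.

x_c = 102.53 cm, y_c = 30.55 cm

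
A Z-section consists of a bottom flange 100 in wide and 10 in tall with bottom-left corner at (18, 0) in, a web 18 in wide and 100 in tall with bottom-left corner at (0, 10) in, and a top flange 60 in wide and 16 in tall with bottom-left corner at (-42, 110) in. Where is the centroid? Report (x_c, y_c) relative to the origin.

Part | A | x̄ᵢ | ȳᵢ | A·x̄ᵢ | A·ȳᵢ
bottom flange | 1000.00 | 68.00 | 5.00 | 68000.00 | 5000.00
web | 1800.00 | 9.00 | 60.00 | 16200.00 | 108000.00
top flange | 960.00 | -12.00 | 118.00 | -11520.00 | 113280.00
Σ | 3760.00 |  |  | 72680.00 | 226280.00
x_c = 72680.00 / 3760.00 = 19.33 in
y_c = 226280.00 / 3760.00 = 60.18 in

x_c = 19.33 in, y_c = 60.18 in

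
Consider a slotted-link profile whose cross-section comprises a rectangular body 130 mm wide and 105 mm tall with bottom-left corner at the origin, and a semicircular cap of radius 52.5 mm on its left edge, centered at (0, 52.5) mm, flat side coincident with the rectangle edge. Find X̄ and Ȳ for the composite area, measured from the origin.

Part | A | x̄ᵢ | ȳᵢ | A·x̄ᵢ | A·ȳᵢ
rectangular body | 13650.00 | 65.00 | 52.50 | 887250.00 | 716625.00
semicircular end | 4329.51 | -22.28 | 52.50 | -96468.75 | 227299.14
Σ | 17979.51 |  |  | 790781.25 | 943924.14
X̄ = 790781.25 / 17979.51 = 43.98 mm
Ȳ = 943924.14 / 17979.51 = 52.50 mm

X̄ = 43.98 mm, Ȳ = 52.50 mm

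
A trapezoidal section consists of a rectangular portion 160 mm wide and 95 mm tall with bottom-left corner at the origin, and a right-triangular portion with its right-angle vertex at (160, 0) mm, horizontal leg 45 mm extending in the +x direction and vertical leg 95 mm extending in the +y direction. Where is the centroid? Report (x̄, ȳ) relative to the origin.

x̄ = 91.71 mm, ȳ = 45.55 mm

rectangular portion: A = 160 × 95 = 15200.00, centroid at (80.00, 47.50).
triangular portion: A = ½·45·95 = 2137.50, centroid at (175.00, 31.67).
ΣA = 17337.50 mm², ΣAx̄ = 1590062.50 mm³, ΣAȳ = 789687.50 mm³.
x̄ = 1590062.50/17337.50 = 91.71 mm; ȳ = 789687.50/17337.50 = 45.55 mm.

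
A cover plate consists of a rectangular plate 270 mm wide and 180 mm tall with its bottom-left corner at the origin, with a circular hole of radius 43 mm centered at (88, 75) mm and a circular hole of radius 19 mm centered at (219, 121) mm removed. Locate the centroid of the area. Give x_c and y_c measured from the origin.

plate: A = 270 × 180 = 48600.00, centroid at (135.00, 90.00).
hole 1: A = −π·43² = -5808.80, centroid at (88.00, 75.00).
hole 2: A = −π·19² = -1134.11, centroid at (219.00, 121.00).
ΣA = 41657.08 mm²
ΣAx_c = (48600.00)(135.00) + (-5808.80)(88.00) + (-1134.11)(219.00) = 5801454.00 mm³
ΣAy_c = (48600.00)(90.00) + (-5808.80)(75.00) + (-1134.11)(121.00) = 3801111.73 mm³
x_c = 5801454.00 / 41657.08 = 139.27 mm
y_c = 3801111.73 / 41657.08 = 91.25 mm

x_c = 139.27 mm, y_c = 91.25 mm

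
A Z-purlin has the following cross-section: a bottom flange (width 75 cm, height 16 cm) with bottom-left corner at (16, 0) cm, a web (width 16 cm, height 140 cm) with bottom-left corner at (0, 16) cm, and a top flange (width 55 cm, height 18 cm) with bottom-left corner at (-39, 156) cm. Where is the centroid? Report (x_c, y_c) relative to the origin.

Part | A | x̄ᵢ | ȳᵢ | A·x̄ᵢ | A·ȳᵢ
bottom flange | 1200.00 | 53.50 | 8.00 | 64200.00 | 9600.00
web | 2240.00 | 8.00 | 86.00 | 17920.00 | 192640.00
top flange | 990.00 | -11.50 | 165.00 | -11385.00 | 163350.00
Σ | 4430.00 |  |  | 70735.00 | 365590.00
x_c = 70735.00 / 4430.00 = 15.97 cm
y_c = 365590.00 / 4430.00 = 82.53 cm

x_c = 15.97 cm, y_c = 82.53 cm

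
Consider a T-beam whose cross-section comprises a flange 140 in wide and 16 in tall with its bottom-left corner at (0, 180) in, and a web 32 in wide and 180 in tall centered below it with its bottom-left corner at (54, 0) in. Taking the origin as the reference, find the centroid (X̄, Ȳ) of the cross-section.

web: A = 32 × 180 = 5760.00, centroid at (70.00, 90.00).
flange: A = 140 × 16 = 2240.00, centroid at (70.00, 188.00).
ΣA = 8000.00 in², ΣAX̄ = 560000.00 in³, ΣAȲ = 939520.00 in³.
X̄ = 560000.00/8000.00 = 70.00 in; Ȳ = 939520.00/8000.00 = 117.44 in.

X̄ = 70.00 in, Ȳ = 117.44 in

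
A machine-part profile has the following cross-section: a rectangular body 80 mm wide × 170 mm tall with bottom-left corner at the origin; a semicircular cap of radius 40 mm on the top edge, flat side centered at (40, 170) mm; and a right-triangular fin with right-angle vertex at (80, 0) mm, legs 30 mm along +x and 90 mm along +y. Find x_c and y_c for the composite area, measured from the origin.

rectangular body: A = 80 × 170 = 13600.00, centroid at (40.00, 85.00).
semicircular top: A = ½π·40² = 2513.27, centroid at (40.00, 186.98).
triangular fin: A = ½·30·90 = 1350.00, centroid at (90.00, 30.00).
ΣA = 17463.27 mm², ΣAx_c = 766030.96 mm³, ΣAy_c = 1666423.27 mm³.
x_c = 766030.96/17463.27 = 43.87 mm; y_c = 1666423.27/17463.27 = 95.42 mm.

x_c = 43.87 mm, y_c = 95.42 mm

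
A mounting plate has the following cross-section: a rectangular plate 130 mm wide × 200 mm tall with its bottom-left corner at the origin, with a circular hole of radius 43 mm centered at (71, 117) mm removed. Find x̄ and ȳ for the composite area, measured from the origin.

x̄ = 63.27 mm, ȳ = 95.11 mm

plate: A = 130 × 200 = 26000.00, centroid at (65.00, 100.00).
hole: A = −π·43² = -5808.80, centroid at (71.00, 117.00).
ΣA = 20191.20 mm², ΣAx̄ = 1277574.86 mm³, ΣAȳ = 1920369.84 mm³.
x̄ = 1277574.86/20191.20 = 63.27 mm; ȳ = 1920369.84/20191.20 = 95.11 mm.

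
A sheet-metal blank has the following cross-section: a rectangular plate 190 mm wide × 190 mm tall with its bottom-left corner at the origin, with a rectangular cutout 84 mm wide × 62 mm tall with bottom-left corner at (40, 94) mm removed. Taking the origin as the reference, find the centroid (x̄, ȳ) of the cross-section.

plate: A = 190 × 190 = 36100.00, centroid at (95.00, 95.00).
hole: A = −(84 × 62) = -5208.00, centroid at (82.00, 125.00).
ΣA = 30892.00 mm²
ΣAx̄ = (36100.00)(95.00) + (-5208.00)(82.00) = 3002444.00 mm³
ΣAȳ = (36100.00)(95.00) + (-5208.00)(125.00) = 2778500.00 mm³
x̄ = 3002444.00 / 30892.00 = 97.19 mm
ȳ = 2778500.00 / 30892.00 = 89.94 mm

x̄ = 97.19 mm, ȳ = 89.94 mm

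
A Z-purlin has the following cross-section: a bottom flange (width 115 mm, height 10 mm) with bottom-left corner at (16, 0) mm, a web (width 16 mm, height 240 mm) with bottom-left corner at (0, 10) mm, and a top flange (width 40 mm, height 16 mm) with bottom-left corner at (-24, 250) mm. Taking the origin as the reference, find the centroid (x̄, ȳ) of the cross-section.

bottom flange: A = 115 × 10 = 1150.00, centroid at (73.50, 5.00).
web: A = 16 × 240 = 3840.00, centroid at (8.00, 130.00).
top flange: A = 40 × 16 = 640.00, centroid at (-4.00, 258.00).
ΣA = 5630.00 mm², ΣAx̄ = 112685.00 mm³, ΣAȳ = 670070.00 mm³.
x̄ = 112685.00/5630.00 = 20.02 mm; ȳ = 670070.00/5630.00 = 119.02 mm.

x̄ = 20.02 mm, ȳ = 119.02 mm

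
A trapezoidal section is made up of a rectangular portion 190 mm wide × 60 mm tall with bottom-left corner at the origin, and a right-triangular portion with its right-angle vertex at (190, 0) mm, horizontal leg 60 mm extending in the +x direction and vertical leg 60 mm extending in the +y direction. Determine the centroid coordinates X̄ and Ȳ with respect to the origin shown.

rectangular portion: A = 190 × 60 = 11400.00, centroid at (95.00, 30.00).
triangular portion: A = ½·60·60 = 1800.00, centroid at (210.00, 20.00).
ΣA = 13200.00 mm²
ΣAX̄ = (11400.00)(95.00) + (1800.00)(210.00) = 1461000.00 mm³
ΣAȲ = (11400.00)(30.00) + (1800.00)(20.00) = 378000.00 mm³
X̄ = 1461000.00 / 13200.00 = 110.68 mm
Ȳ = 378000.00 / 13200.00 = 28.64 mm

X̄ = 110.68 mm, Ȳ = 28.64 mm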